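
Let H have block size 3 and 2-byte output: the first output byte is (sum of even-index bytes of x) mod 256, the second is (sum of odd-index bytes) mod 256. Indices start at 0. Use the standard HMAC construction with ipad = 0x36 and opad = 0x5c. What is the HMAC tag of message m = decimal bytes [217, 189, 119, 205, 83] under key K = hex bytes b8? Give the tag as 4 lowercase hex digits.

Key hex bytes b8 is 1 byte ≤ B = 3; zero-pad to 3 bytes: K' = b8 00 00.
K' ⊕ ipad = 8e 36 36.  K' ⊕ opad = e4 5c 5c.
Inner input = (K'⊕ipad) ∥ m = 8e 36 36 ∥ d9 bd 77 cd 53.
Inner hash: even-index sum = 590 mod 256 = 78; odd-index sum = 473 mod 256 = 217 → 4e d9.
Outer input = (K'⊕opad) ∥ inner = e4 5c 5c ∥ 4e d9.
Outer hash (tag): even-index sum = 537 mod 256 = 25; odd-index sum = 170 mod 256 = 170 → 19 aa.

19aa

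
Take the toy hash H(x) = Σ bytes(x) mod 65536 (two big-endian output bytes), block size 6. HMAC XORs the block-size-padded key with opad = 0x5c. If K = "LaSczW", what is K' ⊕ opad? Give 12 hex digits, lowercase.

Key "LaSczW" = 4c 61 53 63 7a 57 is exactly B = 6 bytes: K' = 4c 61 53 63 7a 57.
XOR each byte with 0x5c: 4c⊕5c=10, 61⊕5c=3d, 53⊕5c=0f, 63⊕5c=3f, 7a⊕5c=26, 57⊕5c=0b.

103d0f3f260b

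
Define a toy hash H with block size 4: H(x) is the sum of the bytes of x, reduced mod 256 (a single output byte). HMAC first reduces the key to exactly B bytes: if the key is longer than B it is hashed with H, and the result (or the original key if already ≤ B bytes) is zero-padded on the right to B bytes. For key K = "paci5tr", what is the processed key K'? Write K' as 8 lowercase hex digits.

|K| = 7 > B = 4, so first hash the key.
H(K): sum = 112+97+99+105+53+116+114 = 696; mod 256 = 184 → b8.
Zero-pad H(K) = b8 to 4 bytes: K' = b8 00 00 00.

b8000000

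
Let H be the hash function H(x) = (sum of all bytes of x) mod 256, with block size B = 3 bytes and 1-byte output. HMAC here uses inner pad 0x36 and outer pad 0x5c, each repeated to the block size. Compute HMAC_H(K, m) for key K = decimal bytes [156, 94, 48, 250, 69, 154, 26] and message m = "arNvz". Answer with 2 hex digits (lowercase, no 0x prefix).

Key decimal bytes [156, 94, 48, 250, 69, 154, 26] = 9c 5e 30 fa 45 9a 1a is 7 bytes > B = 3, so hash it first: H(key) = 1d, then zero-pad to 3 bytes: K' = 1d 00 00.
K' ⊕ ipad = 2b 36 36.  K' ⊕ opad = 41 5c 5c.
Inner input = (K'⊕ipad) ∥ m = 2b 36 36 ∥ 61 72 4e 76 7a.
Inner hash: sum = 43+54+54+97+114+78+118+122 = 680; mod 256 = 168 → a8.
Outer input = (K'⊕opad) ∥ inner = 41 5c 5c ∥ a8.
Outer hash (tag): sum = 65+92+92+168 = 417; mod 256 = 161 → a1.

a1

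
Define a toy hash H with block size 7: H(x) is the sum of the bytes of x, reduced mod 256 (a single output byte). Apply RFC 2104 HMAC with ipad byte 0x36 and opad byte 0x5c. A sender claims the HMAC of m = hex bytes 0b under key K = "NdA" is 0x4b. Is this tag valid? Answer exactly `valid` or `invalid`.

Key "NdA" = 4e 64 41 is 3 bytes ≤ B = 7; zero-pad to 7 bytes: K' = 4e 64 41 00 00 00 00.
K' ⊕ ipad = 78 52 77 36 36 36 36; K' ⊕ opad = 12 38 1d 5c 5c 5c 5c.
Inner hash: sum = 120+82+119+54+54+54+54+11 = 548; mod 256 = 36 → 24.
Outer hash (recomputed tag): sum = 18+56+29+92+92+92+92+36 = 507; mod 256 = 251 → fb.
Recomputed tag = fb; claimed = 4b → mismatch.

invalid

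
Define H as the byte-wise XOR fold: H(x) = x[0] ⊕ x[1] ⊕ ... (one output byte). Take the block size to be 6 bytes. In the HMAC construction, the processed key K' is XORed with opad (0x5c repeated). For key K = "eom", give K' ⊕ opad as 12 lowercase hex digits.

3933315c5c5c

Key "eom" = 65 6f 6d is 3 bytes ≤ B = 6; zero-pad to 6 bytes: K' = 65 6f 6d 00 00 00.
XOR each byte with 0x5c: 65⊕5c=39, 6f⊕5c=33, 6d⊕5c=31, 00⊕5c=5c, 00⊕5c=5c, 00⊕5c=5c.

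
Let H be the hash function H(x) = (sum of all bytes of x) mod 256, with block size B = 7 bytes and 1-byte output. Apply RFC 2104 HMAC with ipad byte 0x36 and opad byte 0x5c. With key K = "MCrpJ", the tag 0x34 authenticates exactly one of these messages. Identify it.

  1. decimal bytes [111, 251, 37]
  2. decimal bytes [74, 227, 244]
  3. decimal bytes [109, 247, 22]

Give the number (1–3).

3

Key "MCrpJ" = 4d 43 72 70 4a is 5 bytes ≤ B = 7; zero-pad to 7 bytes: K' = 4d 43 72 70 4a 00 00.
K' ⊕ ipad = 7b 75 44 46 7c 36 36; K' ⊕ opad = 11 1f 2e 2c 16 5c 5c.
m1: inner = H(7b 75 44 46 7c 36 36 6f fb 25) = f1; tag = H(11 1f 2e 2c 16 5c 5c f1) = 49
m2: inner = H(7b 75 44 46 7c 36 36 4a e3 f4) = 83; tag = H(11 1f 2e 2c 16 5c 5c 83) = db
m3: inner = H(7b 75 44 46 7c 36 36 6d f7 16) = dc; tag = H(11 1f 2e 2c 16 5c 5c dc) = 34 ← matches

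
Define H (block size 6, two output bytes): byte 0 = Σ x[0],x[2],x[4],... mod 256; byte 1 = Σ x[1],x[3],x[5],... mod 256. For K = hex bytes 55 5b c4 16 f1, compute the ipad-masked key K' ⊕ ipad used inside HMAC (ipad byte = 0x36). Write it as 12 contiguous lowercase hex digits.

Key hex bytes 55 5b c4 16 f1 is 5 bytes ≤ B = 6; zero-pad to 6 bytes: K' = 55 5b c4 16 f1 00.
XOR each byte with 0x36: 55⊕36=63, 5b⊕36=6d, c4⊕36=f2, 16⊕36=20, f1⊕36=c7, 00⊕36=36.

636df220c736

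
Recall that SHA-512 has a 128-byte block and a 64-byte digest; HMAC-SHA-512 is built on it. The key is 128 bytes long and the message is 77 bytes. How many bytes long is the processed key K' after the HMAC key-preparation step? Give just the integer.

Key is 128 ≤ 128 bytes, zero-padded: |K'| = 128.

128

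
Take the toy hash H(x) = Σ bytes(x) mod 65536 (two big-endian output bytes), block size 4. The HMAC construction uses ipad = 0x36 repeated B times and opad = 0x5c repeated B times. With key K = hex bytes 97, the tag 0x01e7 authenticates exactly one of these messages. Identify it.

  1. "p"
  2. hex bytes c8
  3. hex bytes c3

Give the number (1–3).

3

Key hex bytes 97 is 1 byte ≤ B = 4; zero-pad to 4 bytes: K' = 97 00 00 00.
K' ⊕ ipad = a1 36 36 36; K' ⊕ opad = cb 5c 5c 5c.
m1: inner = H(a1 36 36 36 70) = 01 b3; tag = H(cb 5c 5c 5c 01 b3) = 0293
m2: inner = H(a1 36 36 36 c8) = 02 0b; tag = H(cb 5c 5c 5c 02 0b) = 01ec
m3: inner = H(a1 36 36 36 c3) = 02 06; tag = H(cb 5c 5c 5c 02 06) = 01e7 ← matches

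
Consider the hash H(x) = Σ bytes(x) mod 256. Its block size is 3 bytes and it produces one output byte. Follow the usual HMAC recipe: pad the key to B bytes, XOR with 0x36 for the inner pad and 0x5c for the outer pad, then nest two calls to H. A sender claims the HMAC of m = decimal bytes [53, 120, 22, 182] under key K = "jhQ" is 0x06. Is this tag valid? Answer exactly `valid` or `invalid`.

Key "jhQ" = 6a 68 51 is exactly B = 3 bytes: K' = 6a 68 51.
K' ⊕ ipad = 5c 5e 67; K' ⊕ opad = 36 34 0d.
Inner hash: sum = 92+94+103+53+120+22+182 = 666; mod 256 = 154 → 9a.
Outer hash (recomputed tag): sum = 54+52+13+154 = 273; mod 256 = 17 → 11.
Recomputed tag = 11; claimed = 06 → mismatch.

invalid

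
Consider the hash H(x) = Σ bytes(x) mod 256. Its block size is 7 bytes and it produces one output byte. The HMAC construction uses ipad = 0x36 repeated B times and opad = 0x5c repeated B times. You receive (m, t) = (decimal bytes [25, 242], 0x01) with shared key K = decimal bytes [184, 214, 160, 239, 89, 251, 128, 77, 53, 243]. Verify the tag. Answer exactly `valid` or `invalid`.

Key decimal bytes [184, 214, 160, 239, 89, 251, 128, 77, 53, 243] = b8 d6 a0 ef 59 fb 80 4d 35 f3 is 10 bytes > B = 7, so hash it first: H(key) = 66, then zero-pad to 7 bytes: K' = 66 00 00 00 00 00 00.
K' ⊕ ipad = 50 36 36 36 36 36 36; K' ⊕ opad = 3a 5c 5c 5c 5c 5c 5c.
Inner hash: sum = 80+54+54+54+54+54+54+25+242 = 671; mod 256 = 159 → 9f.
Outer hash (recomputed tag): sum = 58+92+92+92+92+92+92+159 = 769; mod 256 = 1 → 01.
Recomputed tag = 01; claimed = 01 → match.

valid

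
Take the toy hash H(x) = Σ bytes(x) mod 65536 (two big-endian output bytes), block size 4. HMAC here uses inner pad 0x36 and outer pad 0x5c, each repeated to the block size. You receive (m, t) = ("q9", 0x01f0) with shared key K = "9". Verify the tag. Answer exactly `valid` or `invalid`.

Key "9" = 39 is 1 byte ≤ B = 4; zero-pad to 4 bytes: K' = 39 00 00 00.
K' ⊕ ipad = 0f 36 36 36; K' ⊕ opad = 65 5c 5c 5c.
Inner hash: sum = 15+54+54+54+113+57 = 347 → 01 5b.
Outer hash (recomputed tag): sum = 101+92+92+92+1+91 = 469 → 01 d5.
Recomputed tag = 01d5; claimed = 01f0 → mismatch.

invalid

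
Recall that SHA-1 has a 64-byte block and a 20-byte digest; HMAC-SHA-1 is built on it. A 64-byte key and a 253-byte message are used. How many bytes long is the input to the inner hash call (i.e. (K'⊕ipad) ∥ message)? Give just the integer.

Key is 64 ≤ 64 bytes, zero-padded: |K'| = 64.
Inner input = (K'⊕ipad) ∥ m → 64 + 253 = 317 bytes.

317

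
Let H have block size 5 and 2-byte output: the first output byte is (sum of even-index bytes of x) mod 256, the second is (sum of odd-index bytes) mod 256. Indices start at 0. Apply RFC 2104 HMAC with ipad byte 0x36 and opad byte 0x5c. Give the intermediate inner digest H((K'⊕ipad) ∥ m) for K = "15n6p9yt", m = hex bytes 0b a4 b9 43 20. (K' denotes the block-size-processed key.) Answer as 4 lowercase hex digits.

1148

Key "15n6p9yt" = 31 35 6e 36 70 39 79 74 is 8 bytes > B = 5, so hash it first: H(key) = 88 18, then zero-pad to 5 bytes: K' = 88 18 00 00 00.
K' ⊕ ipad = be 2e 36 36 36.
Inner input = be 2e 36 36 36 ∥ 0b a4 b9 43 20.
Inner hash: even-index sum = 529 mod 256 = 17; odd-index sum = 328 mod 256 = 72 → 11 48.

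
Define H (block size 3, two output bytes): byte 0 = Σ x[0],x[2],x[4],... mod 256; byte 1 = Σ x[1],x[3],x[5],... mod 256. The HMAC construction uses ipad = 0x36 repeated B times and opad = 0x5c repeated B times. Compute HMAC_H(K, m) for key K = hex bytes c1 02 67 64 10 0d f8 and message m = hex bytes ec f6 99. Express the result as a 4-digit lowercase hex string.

Key hex bytes c1 02 67 64 10 0d f8 is 7 bytes > B = 3, so hash it first: H(key) = 30 73, then zero-pad to 3 bytes: K' = 30 73 00.
K' ⊕ ipad = 06 45 36.  K' ⊕ opad = 6c 2f 5c.
Inner input = (K'⊕ipad) ∥ m = 06 45 36 ∥ ec f6 99.
Inner hash: even-index sum = 306 mod 256 = 50; odd-index sum = 458 mod 256 = 202 → 32 ca.
Outer input = (K'⊕opad) ∥ inner = 6c 2f 5c ∥ 32 ca.
Outer hash (tag): even-index sum = 402 mod 256 = 146; odd-index sum = 97 mod 256 = 97 → 92 61.

9261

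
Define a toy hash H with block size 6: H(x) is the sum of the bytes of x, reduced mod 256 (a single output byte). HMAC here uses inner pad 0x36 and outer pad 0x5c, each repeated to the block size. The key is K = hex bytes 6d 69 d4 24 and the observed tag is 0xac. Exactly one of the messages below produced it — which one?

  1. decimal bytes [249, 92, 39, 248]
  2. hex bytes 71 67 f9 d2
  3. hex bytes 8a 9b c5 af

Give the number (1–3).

1

Key hex bytes 6d 69 d4 24 is 4 bytes ≤ B = 6; zero-pad to 6 bytes: K' = 6d 69 d4 24 00 00.
K' ⊕ ipad = 5b 5f e2 12 36 36; K' ⊕ opad = 31 35 88 78 5c 5c.
m1: inner = H(5b 5f e2 12 36 36 f9 5c 27 f8) = 8e; tag = H(31 35 88 78 5c 5c 8e) = ac ← matches
m2: inner = H(5b 5f e2 12 36 36 71 67 f9 d2) = bd; tag = H(31 35 88 78 5c 5c bd) = db
m3: inner = H(5b 5f e2 12 36 36 8a 9b c5 af) = b3; tag = H(31 35 88 78 5c 5c b3) = d1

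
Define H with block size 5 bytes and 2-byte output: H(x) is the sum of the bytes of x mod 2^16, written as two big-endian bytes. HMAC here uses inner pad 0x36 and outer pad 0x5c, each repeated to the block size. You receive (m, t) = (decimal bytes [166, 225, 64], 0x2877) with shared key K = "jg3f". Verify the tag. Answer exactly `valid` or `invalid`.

Key "jg3f" = 6a 67 33 66 is 4 bytes ≤ B = 5; zero-pad to 5 bytes: K' = 6a 67 33 66 00.
K' ⊕ ipad = 5c 51 05 50 36; K' ⊕ opad = 36 3b 6f 3a 5c.
Inner hash: sum = 92+81+5+80+54+166+225+64 = 767 → 02 ff.
Outer hash (recomputed tag): sum = 54+59+111+58+92+2+255 = 631 → 02 77.
Recomputed tag = 0277; claimed = 2877 → mismatch.

invalid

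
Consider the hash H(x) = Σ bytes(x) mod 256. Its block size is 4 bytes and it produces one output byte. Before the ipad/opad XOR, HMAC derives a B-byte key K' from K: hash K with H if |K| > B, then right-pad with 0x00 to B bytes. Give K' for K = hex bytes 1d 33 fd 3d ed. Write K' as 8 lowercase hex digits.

77000000

|K| = 5 > B = 4, so first hash the key.
H(K): sum = 29+51+253+61+237 = 631; mod 256 = 119 → 77.
Zero-pad H(K) = 77 to 4 bytes: K' = 77 00 00 00.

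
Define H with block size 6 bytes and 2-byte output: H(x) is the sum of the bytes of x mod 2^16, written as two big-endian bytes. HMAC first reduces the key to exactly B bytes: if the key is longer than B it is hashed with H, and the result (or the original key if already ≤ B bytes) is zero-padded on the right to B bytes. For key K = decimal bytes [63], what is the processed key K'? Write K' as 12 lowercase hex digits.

3f0000000000

Key decimal bytes [63] = 3f is 1 byte ≤ B = 6; zero-pad to 6 bytes: K' = 3f 00 00 00 00 00.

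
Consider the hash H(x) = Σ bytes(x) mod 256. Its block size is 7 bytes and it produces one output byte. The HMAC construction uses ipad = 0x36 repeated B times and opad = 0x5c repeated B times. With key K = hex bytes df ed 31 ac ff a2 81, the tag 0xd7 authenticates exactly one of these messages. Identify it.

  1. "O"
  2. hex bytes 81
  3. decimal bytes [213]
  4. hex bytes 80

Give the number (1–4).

Key hex bytes df ed 31 ac ff a2 81 is exactly B = 7 bytes: K' = df ed 31 ac ff a2 81.
K' ⊕ ipad = e9 db 07 9a c9 94 b7; K' ⊕ opad = 83 b1 6d f0 a3 fe dd.
m1: inner = H(e9 db 07 9a c9 94 b7 4f) = c8; tag = H(83 b1 6d f0 a3 fe dd c8) = d7 ← matches
m2: inner = H(e9 db 07 9a c9 94 b7 81) = fa; tag = H(83 b1 6d f0 a3 fe dd fa) = 09
m3: inner = H(e9 db 07 9a c9 94 b7 d5) = 4e; tag = H(83 b1 6d f0 a3 fe dd 4e) = 5d
m4: inner = H(e9 db 07 9a c9 94 b7 80) = f9; tag = H(83 b1 6d f0 a3 fe dd f9) = 08

1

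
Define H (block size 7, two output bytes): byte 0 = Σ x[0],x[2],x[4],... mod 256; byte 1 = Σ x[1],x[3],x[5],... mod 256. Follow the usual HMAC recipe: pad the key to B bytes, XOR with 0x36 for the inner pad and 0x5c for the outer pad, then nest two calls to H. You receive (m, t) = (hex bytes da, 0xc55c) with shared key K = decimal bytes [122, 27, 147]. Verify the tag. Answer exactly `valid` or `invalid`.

invalid

Key decimal bytes [122, 27, 147] = 7a 1b 93 is 3 bytes ≤ B = 7; zero-pad to 7 bytes: K' = 7a 1b 93 00 00 00 00.
K' ⊕ ipad = 4c 2d a5 36 36 36 36; K' ⊕ opad = 26 47 cf 5c 5c 5c 5c.
Inner hash: even-index sum = 349 mod 256 = 93; odd-index sum = 371 mod 256 = 115 → 5d 73.
Outer hash (recomputed tag): even-index sum = 544 mod 256 = 32; odd-index sum = 348 mod 256 = 92 → 20 5c.
Recomputed tag = 205c; claimed = c55c → mismatch.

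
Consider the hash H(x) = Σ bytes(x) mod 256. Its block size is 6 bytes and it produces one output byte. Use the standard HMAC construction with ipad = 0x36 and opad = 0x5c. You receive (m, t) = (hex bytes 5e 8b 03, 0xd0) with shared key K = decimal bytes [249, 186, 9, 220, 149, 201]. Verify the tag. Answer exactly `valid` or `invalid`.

Key decimal bytes [249, 186, 9, 220, 149, 201] = f9 ba 09 dc 95 c9 is exactly B = 6 bytes: K' = f9 ba 09 dc 95 c9.
K' ⊕ ipad = cf 8c 3f ea a3 ff; K' ⊕ opad = a5 e6 55 80 c9 95.
Inner hash: sum = 207+140+63+234+163+255+94+139+3 = 1298; mod 256 = 18 → 12.
Outer hash (recomputed tag): sum = 165+230+85+128+201+149+18 = 976; mod 256 = 208 → d0.
Recomputed tag = d0; claimed = d0 → match.

valid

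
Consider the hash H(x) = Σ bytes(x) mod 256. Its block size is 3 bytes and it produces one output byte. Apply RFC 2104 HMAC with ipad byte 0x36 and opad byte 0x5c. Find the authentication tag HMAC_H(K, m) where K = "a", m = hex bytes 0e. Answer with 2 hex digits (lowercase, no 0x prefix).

c6

Key "a" = 61 is 1 byte ≤ B = 3; zero-pad to 3 bytes: K' = 61 00 00.
K' ⊕ ipad = 57 36 36.  K' ⊕ opad = 3d 5c 5c.
Inner input = (K'⊕ipad) ∥ m = 57 36 36 ∥ 0e.
Inner hash: sum = 87+54+54+14 = 209 → d1.
Outer input = (K'⊕opad) ∥ inner = 3d 5c 5c ∥ d1.
Outer hash (tag): sum = 61+92+92+209 = 454; mod 256 = 198 → c6.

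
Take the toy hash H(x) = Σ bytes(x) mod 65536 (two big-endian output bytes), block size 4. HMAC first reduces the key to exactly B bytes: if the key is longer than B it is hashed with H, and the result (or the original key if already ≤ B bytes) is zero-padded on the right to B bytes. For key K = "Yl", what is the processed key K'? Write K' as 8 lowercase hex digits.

Key "Yl" = 59 6c is 2 bytes ≤ B = 4; zero-pad to 4 bytes: K' = 59 6c 00 00.

596c0000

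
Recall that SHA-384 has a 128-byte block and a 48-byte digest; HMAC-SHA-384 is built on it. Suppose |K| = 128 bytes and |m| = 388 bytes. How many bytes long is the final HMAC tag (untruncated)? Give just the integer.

48

The tag is one SHA-384 digest: 48 bytes.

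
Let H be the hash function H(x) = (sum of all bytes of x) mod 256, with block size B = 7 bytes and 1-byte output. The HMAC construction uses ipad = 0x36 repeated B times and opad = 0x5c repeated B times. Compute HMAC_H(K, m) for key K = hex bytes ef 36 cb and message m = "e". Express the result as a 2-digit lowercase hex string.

Key hex bytes ef 36 cb is 3 bytes ≤ B = 7; zero-pad to 7 bytes: K' = ef 36 cb 00 00 00 00.
K' ⊕ ipad = d9 00 fd 36 36 36 36.  K' ⊕ opad = b3 6a 97 5c 5c 5c 5c.
Inner input = (K'⊕ipad) ∥ m = d9 00 fd 36 36 36 36 ∥ 65.
Inner hash: sum = 217+0+253+54+54+54+54+101 = 787; mod 256 = 19 → 13.
Outer input = (K'⊕opad) ∥ inner = b3 6a 97 5c 5c 5c 5c ∥ 13.
Outer hash (tag): sum = 179+106+151+92+92+92+92+19 = 823; mod 256 = 55 → 37.

37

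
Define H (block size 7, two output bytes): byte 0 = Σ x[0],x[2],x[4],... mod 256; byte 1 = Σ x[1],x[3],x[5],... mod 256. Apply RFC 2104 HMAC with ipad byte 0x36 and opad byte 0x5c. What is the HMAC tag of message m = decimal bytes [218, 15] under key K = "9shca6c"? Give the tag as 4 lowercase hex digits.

8900

Key "9shca6c" = 39 73 68 63 61 36 63 is exactly B = 7 bytes: K' = 39 73 68 63 61 36 63.
K' ⊕ ipad = 0f 45 5e 55 57 00 55.  K' ⊕ opad = 65 2f 34 3f 3d 6a 3f.
Inner input = (K'⊕ipad) ∥ m = 0f 45 5e 55 57 00 55 ∥ da 0f.
Inner hash: even-index sum = 296 mod 256 = 40; odd-index sum = 372 mod 256 = 116 → 28 74.
Outer input = (K'⊕opad) ∥ inner = 65 2f 34 3f 3d 6a 3f ∥ 28 74.
Outer hash (tag): even-index sum = 393 mod 256 = 137; odd-index sum = 256 mod 256 = 0 → 89 00.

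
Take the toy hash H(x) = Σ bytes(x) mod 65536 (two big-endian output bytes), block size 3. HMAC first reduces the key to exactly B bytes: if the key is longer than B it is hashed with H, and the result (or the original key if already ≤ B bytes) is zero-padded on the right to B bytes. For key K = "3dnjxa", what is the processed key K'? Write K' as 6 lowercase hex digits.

|K| = 6 > B = 3, so first hash the key.
H(K): sum = 51+100+110+106+120+97 = 584 → 02 48.
Zero-pad H(K) = 02 48 to 3 bytes: K' = 02 48 00.

024800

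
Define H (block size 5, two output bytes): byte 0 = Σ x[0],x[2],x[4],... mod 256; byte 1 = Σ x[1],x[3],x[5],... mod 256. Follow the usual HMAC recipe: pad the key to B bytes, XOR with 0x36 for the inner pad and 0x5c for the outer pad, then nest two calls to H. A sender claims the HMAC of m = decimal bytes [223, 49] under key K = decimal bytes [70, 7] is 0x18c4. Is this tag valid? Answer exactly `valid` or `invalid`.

valid

Key decimal bytes [70, 7] = 46 07 is 2 bytes ≤ B = 5; zero-pad to 5 bytes: K' = 46 07 00 00 00.
K' ⊕ ipad = 70 31 36 36 36; K' ⊕ opad = 1a 5b 5c 5c 5c.
Inner hash: even-index sum = 269 mod 256 = 13; odd-index sum = 326 mod 256 = 70 → 0d 46.
Outer hash (recomputed tag): even-index sum = 280 mod 256 = 24; odd-index sum = 196 mod 256 = 196 → 18 c4.
Recomputed tag = 18c4; claimed = 18c4 → match.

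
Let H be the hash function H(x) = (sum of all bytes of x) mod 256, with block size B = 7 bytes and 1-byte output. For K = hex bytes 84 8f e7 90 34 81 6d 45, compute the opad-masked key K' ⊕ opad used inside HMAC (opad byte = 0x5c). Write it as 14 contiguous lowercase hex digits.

Key hex bytes 84 8f e7 90 34 81 6d 45 is 8 bytes > B = 7, so hash it first: H(key) = f1, then zero-pad to 7 bytes: K' = f1 00 00 00 00 00 00.
XOR each byte with 0x5c: f1⊕5c=ad, 00⊕5c=5c, 00⊕5c=5c, 00⊕5c=5c, 00⊕5c=5c, 00⊕5c=5c, 00⊕5c=5c.

ad5c5c5c5c5c5c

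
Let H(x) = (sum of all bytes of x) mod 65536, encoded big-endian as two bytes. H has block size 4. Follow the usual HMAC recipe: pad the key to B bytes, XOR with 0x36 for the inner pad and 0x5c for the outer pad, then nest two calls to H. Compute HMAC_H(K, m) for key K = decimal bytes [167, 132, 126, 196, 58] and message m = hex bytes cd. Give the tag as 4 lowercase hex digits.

0310

Key decimal bytes [167, 132, 126, 196, 58] = a7 84 7e c4 3a is 5 bytes > B = 4, so hash it first: H(key) = 02 a7, then zero-pad to 4 bytes: K' = 02 a7 00 00.
K' ⊕ ipad = 34 91 36 36.  K' ⊕ opad = 5e fb 5c 5c.
Inner input = (K'⊕ipad) ∥ m = 34 91 36 36 ∥ cd.
Inner hash: sum = 52+145+54+54+205 = 510 → 01 fe.
Outer input = (K'⊕opad) ∥ inner = 5e fb 5c 5c ∥ 01 fe.
Outer hash (tag): sum = 94+251+92+92+1+254 = 784 → 03 10.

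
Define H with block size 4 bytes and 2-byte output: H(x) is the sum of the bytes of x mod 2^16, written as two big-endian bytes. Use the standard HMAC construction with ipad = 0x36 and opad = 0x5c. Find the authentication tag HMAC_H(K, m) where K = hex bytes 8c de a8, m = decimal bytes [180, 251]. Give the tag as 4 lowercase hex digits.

Key hex bytes 8c de a8 is 3 bytes ≤ B = 4; zero-pad to 4 bytes: K' = 8c de a8 00.
K' ⊕ ipad = ba e8 9e 36.  K' ⊕ opad = d0 82 f4 5c.
Inner input = (K'⊕ipad) ∥ m = ba e8 9e 36 ∥ b4 fb.
Inner hash: sum = 186+232+158+54+180+251 = 1061 → 04 25.
Outer input = (K'⊕opad) ∥ inner = d0 82 f4 5c ∥ 04 25.
Outer hash (tag): sum = 208+130+244+92+4+37 = 715 → 02 cb.

02cb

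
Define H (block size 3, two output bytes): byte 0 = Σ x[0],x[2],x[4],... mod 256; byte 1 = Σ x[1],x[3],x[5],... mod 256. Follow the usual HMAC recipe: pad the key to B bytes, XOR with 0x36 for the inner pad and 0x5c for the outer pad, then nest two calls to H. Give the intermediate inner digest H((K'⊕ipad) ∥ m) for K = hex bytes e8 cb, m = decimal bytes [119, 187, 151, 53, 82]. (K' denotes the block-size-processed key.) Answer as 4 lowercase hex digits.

Key hex bytes e8 cb is 2 bytes ≤ B = 3; zero-pad to 3 bytes: K' = e8 cb 00.
K' ⊕ ipad = de fd 36.
Inner input = de fd 36 ∥ 77 bb 97 35 52.
Inner hash: even-index sum = 516 mod 256 = 4; odd-index sum = 605 mod 256 = 93 → 04 5d.

045d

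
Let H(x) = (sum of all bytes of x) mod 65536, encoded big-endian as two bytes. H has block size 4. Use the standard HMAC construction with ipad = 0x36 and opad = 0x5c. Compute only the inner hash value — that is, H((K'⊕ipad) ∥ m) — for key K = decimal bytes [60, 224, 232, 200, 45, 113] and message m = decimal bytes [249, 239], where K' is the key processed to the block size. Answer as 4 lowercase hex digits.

Key decimal bytes [60, 224, 232, 200, 45, 113] = 3c e0 e8 c8 2d 71 is 6 bytes > B = 4, so hash it first: H(key) = 03 6a, then zero-pad to 4 bytes: K' = 03 6a 00 00.
K' ⊕ ipad = 35 5c 36 36.
Inner input = 35 5c 36 36 ∥ f9 ef.
Inner hash: sum = 53+92+54+54+249+239 = 741 → 02 e5.

02e5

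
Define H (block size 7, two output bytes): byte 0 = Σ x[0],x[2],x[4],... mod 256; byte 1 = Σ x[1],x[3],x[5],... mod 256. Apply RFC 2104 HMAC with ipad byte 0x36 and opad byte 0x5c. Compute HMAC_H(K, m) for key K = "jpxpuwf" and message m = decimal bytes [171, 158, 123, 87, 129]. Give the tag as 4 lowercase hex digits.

Key "jpxpuwf" = 6a 70 78 70 75 77 66 is exactly B = 7 bytes: K' = 6a 70 78 70 75 77 66.
K' ⊕ ipad = 5c 46 4e 46 43 41 50.  K' ⊕ opad = 36 2c 24 2c 29 2b 3a.
Inner input = (K'⊕ipad) ∥ m = 5c 46 4e 46 43 41 50 ∥ ab 9e 7b 57 81.
Inner hash: even-index sum = 562 mod 256 = 50; odd-index sum = 628 mod 256 = 116 → 32 74.
Outer input = (K'⊕opad) ∥ inner = 36 2c 24 2c 29 2b 3a ∥ 32 74.
Outer hash (tag): even-index sum = 305 mod 256 = 49; odd-index sum = 181 mod 256 = 181 → 31 b5.

31b5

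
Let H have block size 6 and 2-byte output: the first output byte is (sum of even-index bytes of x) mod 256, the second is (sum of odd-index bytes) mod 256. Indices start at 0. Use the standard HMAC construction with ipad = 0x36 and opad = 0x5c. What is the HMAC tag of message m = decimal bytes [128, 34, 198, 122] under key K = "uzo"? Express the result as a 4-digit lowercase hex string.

d032

Key "uzo" = 75 7a 6f is 3 bytes ≤ B = 6; zero-pad to 6 bytes: K' = 75 7a 6f 00 00 00.
K' ⊕ ipad = 43 4c 59 36 36 36.  K' ⊕ opad = 29 26 33 5c 5c 5c.
Inner input = (K'⊕ipad) ∥ m = 43 4c 59 36 36 36 ∥ 80 22 c6 7a.
Inner hash: even-index sum = 536 mod 256 = 24; odd-index sum = 340 mod 256 = 84 → 18 54.
Outer input = (K'⊕opad) ∥ inner = 29 26 33 5c 5c 5c ∥ 18 54.
Outer hash (tag): even-index sum = 208 mod 256 = 208; odd-index sum = 306 mod 256 = 50 → d0 32.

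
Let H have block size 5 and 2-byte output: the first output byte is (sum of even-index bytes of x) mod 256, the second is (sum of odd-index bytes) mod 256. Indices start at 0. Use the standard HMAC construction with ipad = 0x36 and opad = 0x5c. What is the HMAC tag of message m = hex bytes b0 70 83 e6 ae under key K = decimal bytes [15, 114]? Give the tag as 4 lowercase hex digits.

Key decimal bytes [15, 114] = 0f 72 is 2 bytes ≤ B = 5; zero-pad to 5 bytes: K' = 0f 72 00 00 00.
K' ⊕ ipad = 39 44 36 36 36.  K' ⊕ opad = 53 2e 5c 5c 5c.
Inner input = (K'⊕ipad) ∥ m = 39 44 36 36 36 ∥ b0 70 83 e6 ae.
Inner hash: even-index sum = 507 mod 256 = 251; odd-index sum = 603 mod 256 = 91 → fb 5b.
Outer input = (K'⊕opad) ∥ inner = 53 2e 5c 5c 5c ∥ fb 5b.
Outer hash (tag): even-index sum = 358 mod 256 = 102; odd-index sum = 389 mod 256 = 133 → 66 85.

6685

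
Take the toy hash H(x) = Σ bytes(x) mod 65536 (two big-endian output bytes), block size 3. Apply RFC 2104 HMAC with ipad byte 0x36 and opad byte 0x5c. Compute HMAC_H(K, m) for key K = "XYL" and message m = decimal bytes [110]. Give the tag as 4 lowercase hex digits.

00df

Key "XYL" = 58 59 4c is exactly B = 3 bytes: K' = 58 59 4c.
K' ⊕ ipad = 6e 6f 7a.  K' ⊕ opad = 04 05 10.
Inner input = (K'⊕ipad) ∥ m = 6e 6f 7a ∥ 6e.
Inner hash: sum = 110+111+122+110 = 453 → 01 c5.
Outer input = (K'⊕opad) ∥ inner = 04 05 10 ∥ 01 c5.
Outer hash (tag): sum = 4+5+16+1+197 = 223 → 00 df.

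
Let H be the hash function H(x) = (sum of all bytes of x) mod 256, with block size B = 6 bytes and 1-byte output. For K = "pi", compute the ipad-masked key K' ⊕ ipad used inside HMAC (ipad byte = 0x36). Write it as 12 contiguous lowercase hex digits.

465f36363636

Key "pi" = 70 69 is 2 bytes ≤ B = 6; zero-pad to 6 bytes: K' = 70 69 00 00 00 00.
XOR each byte with 0x36: 70⊕36=46, 69⊕36=5f, 00⊕36=36, 00⊕36=36, 00⊕36=36, 00⊕36=36.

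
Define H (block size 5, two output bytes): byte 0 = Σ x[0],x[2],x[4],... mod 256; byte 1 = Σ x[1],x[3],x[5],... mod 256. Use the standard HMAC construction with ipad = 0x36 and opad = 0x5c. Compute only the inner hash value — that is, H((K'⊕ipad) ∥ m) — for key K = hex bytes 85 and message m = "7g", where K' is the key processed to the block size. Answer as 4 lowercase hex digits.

86a3

Key hex bytes 85 is 1 byte ≤ B = 5; zero-pad to 5 bytes: K' = 85 00 00 00 00.
K' ⊕ ipad = b3 36 36 36 36.
Inner input = b3 36 36 36 36 ∥ 37 67.
Inner hash: even-index sum = 390 mod 256 = 134; odd-index sum = 163 mod 256 = 163 → 86 a3.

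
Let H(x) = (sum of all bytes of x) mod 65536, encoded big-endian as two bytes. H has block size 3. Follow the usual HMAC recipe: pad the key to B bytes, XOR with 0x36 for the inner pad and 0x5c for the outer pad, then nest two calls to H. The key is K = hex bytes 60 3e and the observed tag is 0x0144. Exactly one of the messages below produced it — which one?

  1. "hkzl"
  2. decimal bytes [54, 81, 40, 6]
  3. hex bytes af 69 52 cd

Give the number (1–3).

Key hex bytes 60 3e is 2 bytes ≤ B = 3; zero-pad to 3 bytes: K' = 60 3e 00.
K' ⊕ ipad = 56 08 36; K' ⊕ opad = 3c 62 5c.
m1: inner = H(56 08 36 68 6b 7a 6c) = 02 4d; tag = H(3c 62 5c 02 4d) = 0149
m2: inner = H(56 08 36 36 51 28 06) = 01 49; tag = H(3c 62 5c 01 49) = 0144 ← matches
m3: inner = H(56 08 36 af 69 52 cd) = 02 cb; tag = H(3c 62 5c 02 cb) = 01c7

2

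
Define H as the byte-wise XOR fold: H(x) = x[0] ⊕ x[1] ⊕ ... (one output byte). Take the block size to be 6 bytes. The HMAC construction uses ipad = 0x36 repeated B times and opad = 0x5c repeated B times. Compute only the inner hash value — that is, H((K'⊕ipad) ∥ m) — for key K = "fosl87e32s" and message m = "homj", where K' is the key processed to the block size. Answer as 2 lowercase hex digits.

0e

Key "fosl87e32s" = 66 6f 73 6c 38 37 65 33 32 73 is 10 bytes > B = 6, so hash it first: H(key) = 0e, then zero-pad to 6 bytes: K' = 0e 00 00 00 00 00.
K' ⊕ ipad = 38 36 36 36 36 36.
Inner input = 38 36 36 36 36 36 ∥ 68 6f 6d 6a.
Inner hash: XOR 38⊕36⊕36⊕36⊕36⊕36⊕68⊕6f⊕6d⊕6a = 0e.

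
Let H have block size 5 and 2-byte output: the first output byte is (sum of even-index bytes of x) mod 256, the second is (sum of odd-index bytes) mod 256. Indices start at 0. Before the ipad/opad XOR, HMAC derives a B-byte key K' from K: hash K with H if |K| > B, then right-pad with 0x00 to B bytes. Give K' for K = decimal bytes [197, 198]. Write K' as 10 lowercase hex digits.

c5c6000000

Key decimal bytes [197, 198] = c5 c6 is 2 bytes ≤ B = 5; zero-pad to 5 bytes: K' = c5 c6 00 00 00.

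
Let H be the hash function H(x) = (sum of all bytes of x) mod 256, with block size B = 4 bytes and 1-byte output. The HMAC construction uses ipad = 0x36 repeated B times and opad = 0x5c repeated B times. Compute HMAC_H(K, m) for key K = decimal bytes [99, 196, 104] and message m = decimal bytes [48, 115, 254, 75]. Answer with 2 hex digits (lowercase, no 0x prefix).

Key decimal bytes [99, 196, 104] = 63 c4 68 is 3 bytes ≤ B = 4; zero-pad to 4 bytes: K' = 63 c4 68 00.
K' ⊕ ipad = 55 f2 5e 36.  K' ⊕ opad = 3f 98 34 5c.
Inner input = (K'⊕ipad) ∥ m = 55 f2 5e 36 ∥ 30 73 fe 4b.
Inner hash: sum = 85+242+94+54+48+115+254+75 = 967; mod 256 = 199 → c7.
Outer input = (K'⊕opad) ∥ inner = 3f 98 34 5c ∥ c7.
Outer hash (tag): sum = 63+152+52+92+199 = 558; mod 256 = 46 → 2e.

2e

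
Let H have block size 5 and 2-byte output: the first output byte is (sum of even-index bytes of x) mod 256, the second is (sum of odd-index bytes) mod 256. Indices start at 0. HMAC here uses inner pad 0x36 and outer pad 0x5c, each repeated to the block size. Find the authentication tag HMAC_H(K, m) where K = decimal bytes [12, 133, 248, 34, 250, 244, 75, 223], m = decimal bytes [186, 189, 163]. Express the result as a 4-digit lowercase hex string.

ac2a

Key decimal bytes [12, 133, 248, 34, 250, 244, 75, 223] = 0c 85 f8 22 fa f4 4b df is 8 bytes > B = 5, so hash it first: H(key) = 49 7a, then zero-pad to 5 bytes: K' = 49 7a 00 00 00.
K' ⊕ ipad = 7f 4c 36 36 36.  K' ⊕ opad = 15 26 5c 5c 5c.
Inner input = (K'⊕ipad) ∥ m = 7f 4c 36 36 36 ∥ ba bd a3.
Inner hash: even-index sum = 424 mod 256 = 168; odd-index sum = 479 mod 256 = 223 → a8 df.
Outer input = (K'⊕opad) ∥ inner = 15 26 5c 5c 5c ∥ a8 df.
Outer hash (tag): even-index sum = 428 mod 256 = 172; odd-index sum = 298 mod 256 = 42 → ac 2a.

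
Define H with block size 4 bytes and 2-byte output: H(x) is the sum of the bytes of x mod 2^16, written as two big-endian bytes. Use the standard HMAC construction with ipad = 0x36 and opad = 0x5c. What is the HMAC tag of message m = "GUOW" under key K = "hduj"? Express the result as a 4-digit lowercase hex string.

Key "hduj" = 68 64 75 6a is exactly B = 4 bytes: K' = 68 64 75 6a.
K' ⊕ ipad = 5e 52 43 5c.  K' ⊕ opad = 34 38 29 36.
Inner input = (K'⊕ipad) ∥ m = 5e 52 43 5c ∥ 47 55 4f 57.
Inner hash: sum = 94+82+67+92+71+85+79+87 = 657 → 02 91.
Outer input = (K'⊕opad) ∥ inner = 34 38 29 36 ∥ 02 91.
Outer hash (tag): sum = 52+56+41+54+2+145 = 350 → 01 5e.

015e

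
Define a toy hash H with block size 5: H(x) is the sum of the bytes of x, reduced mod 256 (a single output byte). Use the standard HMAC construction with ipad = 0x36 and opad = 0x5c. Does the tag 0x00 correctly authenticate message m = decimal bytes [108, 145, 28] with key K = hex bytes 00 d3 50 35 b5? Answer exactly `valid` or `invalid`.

Key hex bytes 00 d3 50 35 b5 is exactly B = 5 bytes: K' = 00 d3 50 35 b5.
K' ⊕ ipad = 36 e5 66 03 83; K' ⊕ opad = 5c 8f 0c 69 e9.
Inner hash: sum = 54+229+102+3+131+108+145+28 = 800; mod 256 = 32 → 20.
Outer hash (recomputed tag): sum = 92+143+12+105+233+32 = 617; mod 256 = 105 → 69.
Recomputed tag = 69; claimed = 00 → mismatch.

invalid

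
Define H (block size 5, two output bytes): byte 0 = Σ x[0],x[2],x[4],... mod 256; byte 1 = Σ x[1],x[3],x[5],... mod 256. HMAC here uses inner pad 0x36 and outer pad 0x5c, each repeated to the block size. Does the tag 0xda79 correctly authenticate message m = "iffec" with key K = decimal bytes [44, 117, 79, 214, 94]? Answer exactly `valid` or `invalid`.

Key decimal bytes [44, 117, 79, 214, 94] = 2c 75 4f d6 5e is exactly B = 5 bytes: K' = 2c 75 4f d6 5e.
K' ⊕ ipad = 1a 43 79 e0 68; K' ⊕ opad = 70 29 13 8a 02.
Inner hash: even-index sum = 454 mod 256 = 198; odd-index sum = 597 mod 256 = 85 → c6 55.
Outer hash (recomputed tag): even-index sum = 218 mod 256 = 218; odd-index sum = 377 mod 256 = 121 → da 79.
Recomputed tag = da79; claimed = da79 → match.

valid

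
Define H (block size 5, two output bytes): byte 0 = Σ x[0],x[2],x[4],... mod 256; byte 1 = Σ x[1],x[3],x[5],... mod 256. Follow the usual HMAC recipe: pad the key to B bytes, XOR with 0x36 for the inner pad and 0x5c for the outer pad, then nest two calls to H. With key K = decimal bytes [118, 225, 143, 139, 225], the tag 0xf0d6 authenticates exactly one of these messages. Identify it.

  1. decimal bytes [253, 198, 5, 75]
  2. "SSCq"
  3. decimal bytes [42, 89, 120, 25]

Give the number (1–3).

3

Key decimal bytes [118, 225, 143, 139, 225] = 76 e1 8f 8b e1 is exactly B = 5 bytes: K' = 76 e1 8f 8b e1.
K' ⊕ ipad = 40 d7 b9 bd d7; K' ⊕ opad = 2a bd d3 d7 bd.
m1: inner = H(40 d7 b9 bd d7 fd c6 05 4b) = e1 96; tag = H(2a bd d3 d7 bd e1 96) = 5075
m2: inner = H(40 d7 b9 bd d7 53 53 43 71) = 94 2a; tag = H(2a bd d3 d7 bd 94 2a) = e428
m3: inner = H(40 d7 b9 bd d7 2a 59 78 19) = 42 36; tag = H(2a bd d3 d7 bd 42 36) = f0d6 ← matches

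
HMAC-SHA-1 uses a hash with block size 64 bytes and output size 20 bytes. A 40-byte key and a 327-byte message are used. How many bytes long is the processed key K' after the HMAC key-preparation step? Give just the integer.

Key is 40 ≤ 64 bytes, zero-padded: |K'| = 64.

64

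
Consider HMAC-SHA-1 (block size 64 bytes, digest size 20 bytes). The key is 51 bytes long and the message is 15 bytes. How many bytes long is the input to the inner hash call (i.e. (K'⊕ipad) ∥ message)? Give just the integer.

Key is 51 ≤ 64 bytes, zero-padded: |K'| = 64.
Inner input = (K'⊕ipad) ∥ m → 64 + 15 = 79 bytes.

79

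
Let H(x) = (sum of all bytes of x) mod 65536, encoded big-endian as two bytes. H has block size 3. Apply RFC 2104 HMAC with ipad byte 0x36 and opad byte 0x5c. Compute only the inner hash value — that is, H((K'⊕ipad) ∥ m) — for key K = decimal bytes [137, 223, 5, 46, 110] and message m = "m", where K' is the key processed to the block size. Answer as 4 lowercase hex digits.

0116

Key decimal bytes [137, 223, 5, 46, 110] = 89 df 05 2e 6e is 5 bytes > B = 3, so hash it first: H(key) = 02 09, then zero-pad to 3 bytes: K' = 02 09 00.
K' ⊕ ipad = 34 3f 36.
Inner input = 34 3f 36 ∥ 6d.
Inner hash: sum = 52+63+54+109 = 278 → 01 16.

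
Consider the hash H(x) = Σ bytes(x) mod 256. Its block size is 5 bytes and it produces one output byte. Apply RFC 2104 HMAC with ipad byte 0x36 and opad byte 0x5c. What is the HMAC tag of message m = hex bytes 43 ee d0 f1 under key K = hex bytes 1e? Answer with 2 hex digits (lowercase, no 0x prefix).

a4

Key hex bytes 1e is 1 byte ≤ B = 5; zero-pad to 5 bytes: K' = 1e 00 00 00 00.
K' ⊕ ipad = 28 36 36 36 36.  K' ⊕ opad = 42 5c 5c 5c 5c.
Inner input = (K'⊕ipad) ∥ m = 28 36 36 36 36 ∥ 43 ee d0 f1.
Inner hash: sum = 40+54+54+54+54+67+238+208+241 = 1010; mod 256 = 242 → f2.
Outer input = (K'⊕opad) ∥ inner = 42 5c 5c 5c 5c ∥ f2.
Outer hash (tag): sum = 66+92+92+92+92+242 = 676; mod 256 = 164 → a4.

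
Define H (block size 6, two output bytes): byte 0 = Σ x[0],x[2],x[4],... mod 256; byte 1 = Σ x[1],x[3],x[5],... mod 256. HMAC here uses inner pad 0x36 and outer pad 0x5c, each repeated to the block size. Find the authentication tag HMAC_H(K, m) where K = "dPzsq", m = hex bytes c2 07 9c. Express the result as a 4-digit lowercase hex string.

ce7f

Key "dPzsq" = 64 50 7a 73 71 is 5 bytes ≤ B = 6; zero-pad to 6 bytes: K' = 64 50 7a 73 71 00.
K' ⊕ ipad = 52 66 4c 45 47 36.  K' ⊕ opad = 38 0c 26 2f 2d 5c.
Inner input = (K'⊕ipad) ∥ m = 52 66 4c 45 47 36 ∥ c2 07 9c.
Inner hash: even-index sum = 579 mod 256 = 67; odd-index sum = 232 mod 256 = 232 → 43 e8.
Outer input = (K'⊕opad) ∥ inner = 38 0c 26 2f 2d 5c ∥ 43 e8.
Outer hash (tag): even-index sum = 206 mod 256 = 206; odd-index sum = 383 mod 256 = 127 → ce 7f.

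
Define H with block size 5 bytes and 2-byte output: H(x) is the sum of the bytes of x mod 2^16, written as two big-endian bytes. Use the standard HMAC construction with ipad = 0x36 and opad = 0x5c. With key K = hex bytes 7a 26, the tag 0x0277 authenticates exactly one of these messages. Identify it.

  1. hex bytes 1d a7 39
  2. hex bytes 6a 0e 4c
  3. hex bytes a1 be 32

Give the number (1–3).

Key hex bytes 7a 26 is 2 bytes ≤ B = 5; zero-pad to 5 bytes: K' = 7a 26 00 00 00.
K' ⊕ ipad = 4c 10 36 36 36; K' ⊕ opad = 26 7a 5c 5c 5c.
m1: inner = H(4c 10 36 36 36 1d a7 39) = 01 fb; tag = H(26 7a 5c 5c 5c 01 fb) = 02b0
m2: inner = H(4c 10 36 36 36 6a 0e 4c) = 01 c2; tag = H(26 7a 5c 5c 5c 01 c2) = 0277 ← matches
m3: inner = H(4c 10 36 36 36 a1 be 32) = 02 8f; tag = H(26 7a 5c 5c 5c 02 8f) = 0245

2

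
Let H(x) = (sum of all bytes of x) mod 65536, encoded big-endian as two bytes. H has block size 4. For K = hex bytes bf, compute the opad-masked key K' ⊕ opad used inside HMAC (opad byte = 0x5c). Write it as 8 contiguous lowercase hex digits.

e35c5c5c

Key hex bytes bf is 1 byte ≤ B = 4; zero-pad to 4 bytes: K' = bf 00 00 00.
XOR each byte with 0x5c: bf⊕5c=e3, 00⊕5c=5c, 00⊕5c=5c, 00⊕5c=5c.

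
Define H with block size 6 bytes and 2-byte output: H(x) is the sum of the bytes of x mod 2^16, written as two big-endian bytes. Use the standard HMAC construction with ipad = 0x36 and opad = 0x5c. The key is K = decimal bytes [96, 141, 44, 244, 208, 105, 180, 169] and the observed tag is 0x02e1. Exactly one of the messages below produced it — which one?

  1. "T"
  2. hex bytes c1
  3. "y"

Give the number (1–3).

3

Key decimal bytes [96, 141, 44, 244, 208, 105, 180, 169] = 60 8d 2c f4 d0 69 b4 a9 is 8 bytes > B = 6, so hash it first: H(key) = 04 a3, then zero-pad to 6 bytes: K' = 04 a3 00 00 00 00.
K' ⊕ ipad = 32 95 36 36 36 36; K' ⊕ opad = 58 ff 5c 5c 5c 5c.
m1: inner = H(32 95 36 36 36 36 54) = 01 f3; tag = H(58 ff 5c 5c 5c 5c 01 f3) = 03bb
m2: inner = H(32 95 36 36 36 36 c1) = 02 60; tag = H(58 ff 5c 5c 5c 5c 02 60) = 0329
m3: inner = H(32 95 36 36 36 36 79) = 02 18; tag = H(58 ff 5c 5c 5c 5c 02 18) = 02e1 ← matches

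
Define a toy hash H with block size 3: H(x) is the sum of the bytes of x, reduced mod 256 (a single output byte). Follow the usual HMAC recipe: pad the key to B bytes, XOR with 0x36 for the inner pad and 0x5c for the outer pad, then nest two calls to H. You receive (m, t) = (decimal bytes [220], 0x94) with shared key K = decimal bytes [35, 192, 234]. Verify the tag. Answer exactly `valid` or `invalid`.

Key decimal bytes [35, 192, 234] = 23 c0 ea is exactly B = 3 bytes: K' = 23 c0 ea.
K' ⊕ ipad = 15 f6 dc; K' ⊕ opad = 7f 9c b6.
Inner hash: sum = 21+246+220+220 = 707; mod 256 = 195 → c3.
Outer hash (recomputed tag): sum = 127+156+182+195 = 660; mod 256 = 148 → 94.
Recomputed tag = 94; claimed = 94 → match.

valid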